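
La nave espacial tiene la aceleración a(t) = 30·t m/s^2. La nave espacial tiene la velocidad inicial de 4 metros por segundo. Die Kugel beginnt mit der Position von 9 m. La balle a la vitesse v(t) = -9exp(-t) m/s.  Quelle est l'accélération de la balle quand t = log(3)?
Nous devons dériver notre équation de la vitesse v(t) = -9·exp(-t) 1 fois. La dérivée de la vitesse donne l'accélération: a(t) = 9·exp(-t). En utilisant a(t) = 9·exp(-t) et en substituant t = log(3), nous trouvons a = 3.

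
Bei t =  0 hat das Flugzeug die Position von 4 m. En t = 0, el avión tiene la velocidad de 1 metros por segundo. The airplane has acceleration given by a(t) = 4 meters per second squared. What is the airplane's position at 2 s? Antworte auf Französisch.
Nous devons intégrer notre équation de l'accélération a(t) = 4 2 fois. L'intégrale de l'accélération est la vitesse. En utilisant v(0) = 1, nous obtenons v(t) = 4·t + 1. La primitive de la vitesse est la position. En utilisant x(0) = 4, nous obtenons x(t) = 2·t^2 + t + 4. De l'équation de la position x(t) = 2·t^2 + t + 4, nous substituons t = 2 pour obtenir x = 14.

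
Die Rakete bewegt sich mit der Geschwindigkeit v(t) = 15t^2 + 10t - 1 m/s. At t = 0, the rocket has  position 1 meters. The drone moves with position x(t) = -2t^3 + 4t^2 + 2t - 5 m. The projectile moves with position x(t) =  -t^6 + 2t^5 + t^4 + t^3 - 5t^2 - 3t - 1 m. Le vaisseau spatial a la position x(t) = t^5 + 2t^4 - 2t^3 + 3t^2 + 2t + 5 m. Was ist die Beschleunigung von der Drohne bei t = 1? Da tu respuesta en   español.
Para resolver esto, necesitamos tomar 2 derivadas de nuestra ecuación de la posición x(t) = -2·t^3 + 4·t^2 + 2·t - 5. La derivada de la posición da la velocidad: v(t) = -6·t^2 + 8·t + 2. La derivada de la velocidad da la aceleración: a(t) = 8 - 12·t. Usando a(t) = 8 - 12·t y sustituyendo t = 1, encontramos a = -4.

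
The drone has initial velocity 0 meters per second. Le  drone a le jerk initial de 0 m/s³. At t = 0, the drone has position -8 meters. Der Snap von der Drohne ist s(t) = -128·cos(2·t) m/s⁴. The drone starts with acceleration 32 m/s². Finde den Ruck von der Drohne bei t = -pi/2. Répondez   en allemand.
Wir müssen die Stammfunktion unserer Gleichung für den Snap s(t) = -128·cos(2·t) 1-mal finden. Das Integral von dem Snap ist der Ruck. Mit j(0) = 0 erhalten wir j(t) = -64·sin(2·t). Mit j(t) = -64·sin(2·t) und Einsetzen von t = -pi/2, finden wir j = 0.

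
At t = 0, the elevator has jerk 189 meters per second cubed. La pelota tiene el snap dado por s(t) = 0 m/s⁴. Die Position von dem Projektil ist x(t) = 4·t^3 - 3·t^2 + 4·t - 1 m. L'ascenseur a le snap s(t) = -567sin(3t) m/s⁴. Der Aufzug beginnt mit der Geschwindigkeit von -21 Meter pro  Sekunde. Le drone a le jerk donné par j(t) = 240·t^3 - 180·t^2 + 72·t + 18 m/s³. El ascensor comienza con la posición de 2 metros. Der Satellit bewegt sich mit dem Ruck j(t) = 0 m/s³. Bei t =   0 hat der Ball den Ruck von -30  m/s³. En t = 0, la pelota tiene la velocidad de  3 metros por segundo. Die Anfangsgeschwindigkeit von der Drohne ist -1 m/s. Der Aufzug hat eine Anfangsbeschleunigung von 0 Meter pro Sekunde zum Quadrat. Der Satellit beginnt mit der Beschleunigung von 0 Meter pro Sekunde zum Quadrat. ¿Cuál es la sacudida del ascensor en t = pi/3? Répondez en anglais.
We need to integrate our snap equation s(t) = -567·sin(3·t) 1 time. Finding the antiderivative of s(t) and using j(0) = 189: j(t) = 189·cos(3·t). From the given jerk equation j(t) = 189·cos(3·t), we substitute t = pi/3 to get j = -189.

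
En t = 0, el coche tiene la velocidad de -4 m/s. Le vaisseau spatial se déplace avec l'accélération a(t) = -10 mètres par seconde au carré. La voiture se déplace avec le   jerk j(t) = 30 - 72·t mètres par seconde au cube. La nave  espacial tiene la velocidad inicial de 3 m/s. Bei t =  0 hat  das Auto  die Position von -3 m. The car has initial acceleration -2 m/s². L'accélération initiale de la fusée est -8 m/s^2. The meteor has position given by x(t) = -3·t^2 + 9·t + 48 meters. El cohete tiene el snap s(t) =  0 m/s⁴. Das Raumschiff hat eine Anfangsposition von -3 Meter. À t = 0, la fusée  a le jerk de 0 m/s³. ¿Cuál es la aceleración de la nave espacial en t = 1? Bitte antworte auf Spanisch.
Tenemos la aceleración a(t) = -10. Sustituyendo t = 1: a(1) = -10.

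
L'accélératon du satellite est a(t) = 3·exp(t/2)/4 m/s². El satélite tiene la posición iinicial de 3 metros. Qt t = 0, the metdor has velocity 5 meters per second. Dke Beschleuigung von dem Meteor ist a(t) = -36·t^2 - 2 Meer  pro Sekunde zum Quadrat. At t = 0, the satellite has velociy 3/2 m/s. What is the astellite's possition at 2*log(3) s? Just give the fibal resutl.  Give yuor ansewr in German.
Die Position bei t = 2*log(3) ist x = 9.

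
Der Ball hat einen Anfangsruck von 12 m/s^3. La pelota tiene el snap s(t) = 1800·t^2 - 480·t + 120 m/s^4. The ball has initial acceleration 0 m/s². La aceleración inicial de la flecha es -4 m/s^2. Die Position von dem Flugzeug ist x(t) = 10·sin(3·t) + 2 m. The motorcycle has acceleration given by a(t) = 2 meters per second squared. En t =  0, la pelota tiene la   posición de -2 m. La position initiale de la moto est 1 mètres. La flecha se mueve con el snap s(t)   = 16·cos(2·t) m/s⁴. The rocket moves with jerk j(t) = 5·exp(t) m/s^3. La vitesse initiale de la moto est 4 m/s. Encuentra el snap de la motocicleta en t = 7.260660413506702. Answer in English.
We must differentiate our acceleration equation a(t) = 2 2 times. Taking d/dt of a(t), we find j(t) = 0. The derivative of jerk gives snap: s(t) = 0. Using s(t) = 0 and substituting t = 7.260660413506702, we find s = 0.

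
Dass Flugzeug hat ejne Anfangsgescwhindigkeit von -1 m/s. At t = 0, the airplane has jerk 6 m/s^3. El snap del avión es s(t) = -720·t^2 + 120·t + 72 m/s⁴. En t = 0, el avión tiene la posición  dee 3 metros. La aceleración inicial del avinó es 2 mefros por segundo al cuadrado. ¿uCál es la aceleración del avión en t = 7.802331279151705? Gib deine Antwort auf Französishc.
Nous devons trouver l'intégrale de notre équation du snap s(t) = -720·t^2 + 120·t + 72 2 fois. L'intégrale du snap est le jerk. En utilisant j(0) = 6, nous obtenons j(t) = -240·t^3 + 60·t^2 + 72·t + 6. En prenant ∫j(t)dt et en appliquant a(0) = 2, nous trouvons a(t) = -60·t^4 + 20·t^3 + 36·t^2 + 6·t + 2. En utilisant a(t) = -60·t^4 + 20·t^3 + 36·t^2 + 6·t + 2 et en substituant t = 7.802331279151705, nous trouvons a = -210616.054149526.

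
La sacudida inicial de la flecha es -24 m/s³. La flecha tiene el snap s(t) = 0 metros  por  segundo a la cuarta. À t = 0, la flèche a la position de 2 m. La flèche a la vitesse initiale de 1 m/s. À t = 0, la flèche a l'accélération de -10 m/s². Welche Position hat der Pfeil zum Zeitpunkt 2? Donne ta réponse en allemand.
Wir müssen unsere Gleichung für den Snap s(t) = 0 4-mal integrieren. Durch Integration von dem Snap und Verwendung der Anfangsbedingung j(0) = -24, erhalten wir j(t) = -24. Die Stammfunktion von dem Ruck ist die Beschleunigung. Mit a(0) = -10 erhalten wir a(t) = -24·t - 10. Mit ∫a(t)dt und Anwendung von v(0) = 1, finden wir v(t) = -12·t^2 - 10·t + 1. Mit ∫v(t)dt und Anwendung von x(0) = 2, finden wir x(t) = -4·t^3 - 5·t^2 + t + 2. Aus der Gleichung für die Position x(t) = -4·t^3 - 5·t^2 + t + 2, setzen wir t = 2 ein und erhalten x = -48.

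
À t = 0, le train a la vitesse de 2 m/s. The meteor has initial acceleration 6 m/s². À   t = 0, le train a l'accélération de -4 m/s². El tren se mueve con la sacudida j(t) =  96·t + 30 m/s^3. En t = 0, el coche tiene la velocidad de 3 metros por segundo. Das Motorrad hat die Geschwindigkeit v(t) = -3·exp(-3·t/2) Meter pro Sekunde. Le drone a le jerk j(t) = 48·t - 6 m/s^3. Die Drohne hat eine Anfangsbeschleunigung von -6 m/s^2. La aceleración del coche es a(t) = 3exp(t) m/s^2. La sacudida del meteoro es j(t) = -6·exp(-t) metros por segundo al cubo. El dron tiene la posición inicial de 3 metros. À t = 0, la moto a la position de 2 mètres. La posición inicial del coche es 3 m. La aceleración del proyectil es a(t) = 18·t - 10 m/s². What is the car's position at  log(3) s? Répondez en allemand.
Wir müssen das Integral unserer Gleichung für die Beschleunigung a(t) = 3·exp(t) 2-mal finden. Die Stammfunktion von der Beschleunigung ist die Geschwindigkeit. Mit v(0) = 3 erhalten wir v(t) = 3·exp(t). Das Integral von der Geschwindigkeit, mit x(0) = 3, ergibt die Position: x(t) = 3·exp(t). Aus der Gleichung für die Position x(t) = 3·exp(t), setzen wir t = log(3) ein und erhalten x = 9.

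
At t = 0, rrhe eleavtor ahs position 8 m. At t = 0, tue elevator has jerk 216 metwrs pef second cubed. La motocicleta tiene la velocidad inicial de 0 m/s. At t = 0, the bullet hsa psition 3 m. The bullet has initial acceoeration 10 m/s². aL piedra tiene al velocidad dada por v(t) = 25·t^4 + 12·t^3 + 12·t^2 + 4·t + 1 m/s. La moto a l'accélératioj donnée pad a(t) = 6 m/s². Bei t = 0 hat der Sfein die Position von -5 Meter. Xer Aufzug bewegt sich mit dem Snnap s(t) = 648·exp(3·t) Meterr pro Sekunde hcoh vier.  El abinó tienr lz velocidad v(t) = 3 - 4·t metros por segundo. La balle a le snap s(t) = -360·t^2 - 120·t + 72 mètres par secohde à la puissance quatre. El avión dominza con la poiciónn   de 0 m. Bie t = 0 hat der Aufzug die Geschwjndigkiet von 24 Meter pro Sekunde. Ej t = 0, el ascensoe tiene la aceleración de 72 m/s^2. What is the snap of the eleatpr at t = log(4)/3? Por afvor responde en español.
De la ecuación del snap s(t) = 648·exp(3·t), sustituimos t = log(4)/3 para obtener s = 2592.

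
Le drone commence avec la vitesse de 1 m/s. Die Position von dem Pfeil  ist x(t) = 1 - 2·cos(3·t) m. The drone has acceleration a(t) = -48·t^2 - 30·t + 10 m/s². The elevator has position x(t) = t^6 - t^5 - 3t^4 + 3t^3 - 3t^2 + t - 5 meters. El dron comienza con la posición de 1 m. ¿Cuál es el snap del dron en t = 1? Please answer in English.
We must differentiate our acceleration equation a(t) = -48·t^2 - 30·t + 10 2 times. The derivative of acceleration gives jerk: j(t) = -96·t - 30. The derivative of jerk gives snap: s(t) = -96. We have snap s(t) = -96. Substituting t = 1: s(1) = -96.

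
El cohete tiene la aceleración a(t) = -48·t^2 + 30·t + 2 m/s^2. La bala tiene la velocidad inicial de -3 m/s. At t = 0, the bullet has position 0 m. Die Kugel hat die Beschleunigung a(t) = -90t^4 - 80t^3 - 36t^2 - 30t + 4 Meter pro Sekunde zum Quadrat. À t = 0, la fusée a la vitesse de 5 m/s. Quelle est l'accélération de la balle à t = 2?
Nous avons l'accélération a(t) = -90·t^4 - 80·t^3 - 36·t^2 - 30·t + 4. En substituant t = 2: a(2) = -2280.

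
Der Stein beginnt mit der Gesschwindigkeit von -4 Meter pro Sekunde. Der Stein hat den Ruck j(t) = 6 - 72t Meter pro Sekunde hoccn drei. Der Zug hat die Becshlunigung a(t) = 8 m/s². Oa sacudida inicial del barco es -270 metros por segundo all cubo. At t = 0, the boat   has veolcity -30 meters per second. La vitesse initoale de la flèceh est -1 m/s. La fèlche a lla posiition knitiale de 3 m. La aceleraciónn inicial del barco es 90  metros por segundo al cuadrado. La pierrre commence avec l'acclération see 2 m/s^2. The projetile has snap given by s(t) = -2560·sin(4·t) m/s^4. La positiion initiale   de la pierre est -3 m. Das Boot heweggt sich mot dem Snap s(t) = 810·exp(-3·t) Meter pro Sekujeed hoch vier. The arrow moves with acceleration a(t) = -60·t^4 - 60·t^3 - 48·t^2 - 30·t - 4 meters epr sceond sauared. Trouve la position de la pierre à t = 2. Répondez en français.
En partant du jerk j(t) = 6 - 72·t, nous prenons 3 primitives. En intégrant le jerk et en utilisant la condition initiale a(0) = 2, nous obtenons a(t) = -36·t^2 + 6·t + 2. L'intégrale de l'accélération est la vitesse. En utilisant v(0) = -4, nous obtenons v(t) = -12·t^3 + 3·t^2 + 2·t - 4. La primitive de la vitesse, avec x(0) = -3, donne la position: x(t) = -3·t^4 + t^3 + t^2 - 4·t - 3. Nous avons la position x(t) = -3·t^4 + t^3 + t^2 - 4·t - 3. En substituant t = 2: x(2) = -47.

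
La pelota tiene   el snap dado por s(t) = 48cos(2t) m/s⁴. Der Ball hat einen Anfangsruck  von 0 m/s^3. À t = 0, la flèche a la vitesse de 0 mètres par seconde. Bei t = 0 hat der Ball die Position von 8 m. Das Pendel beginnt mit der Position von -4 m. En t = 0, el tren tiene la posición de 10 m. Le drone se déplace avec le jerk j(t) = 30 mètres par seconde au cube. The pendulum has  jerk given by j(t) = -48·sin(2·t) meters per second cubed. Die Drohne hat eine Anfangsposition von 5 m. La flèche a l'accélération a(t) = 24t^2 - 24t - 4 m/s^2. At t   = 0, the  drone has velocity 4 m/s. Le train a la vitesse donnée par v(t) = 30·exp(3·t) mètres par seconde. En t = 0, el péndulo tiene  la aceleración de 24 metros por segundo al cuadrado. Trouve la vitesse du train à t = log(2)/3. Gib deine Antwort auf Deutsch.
Aus der Gleichung für die Geschwindigkeit v(t) = 30·exp(3·t), setzen wir t = log(2)/3 ein und erhalten v = 60.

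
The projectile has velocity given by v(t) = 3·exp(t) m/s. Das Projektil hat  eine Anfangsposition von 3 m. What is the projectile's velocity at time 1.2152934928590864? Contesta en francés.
De l'équation de la vitesse v(t) = 3·exp(t), nous substituons t = 1.2152934928590864 pour obtenir v = 10.1138501001960.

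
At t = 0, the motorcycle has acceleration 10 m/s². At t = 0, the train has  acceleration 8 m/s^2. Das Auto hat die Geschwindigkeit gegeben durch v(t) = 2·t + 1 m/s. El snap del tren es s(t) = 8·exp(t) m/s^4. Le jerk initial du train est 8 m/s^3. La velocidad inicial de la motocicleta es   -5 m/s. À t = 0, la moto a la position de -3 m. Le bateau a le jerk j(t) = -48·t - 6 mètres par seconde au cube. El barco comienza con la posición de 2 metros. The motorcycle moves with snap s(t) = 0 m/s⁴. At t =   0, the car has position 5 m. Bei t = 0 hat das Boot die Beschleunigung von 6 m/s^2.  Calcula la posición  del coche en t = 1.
Necesitamos integrar nuestra ecuación de la velocidad v(t) = 2·t + 1 1 vez. La antiderivada de la velocidad, con x(0) = 5, da la posición: x(t) = t^2 + t + 5. Tenemos la posición x(t) = t^2 + t + 5. Sustituyendo t = 1: x(1) = 7.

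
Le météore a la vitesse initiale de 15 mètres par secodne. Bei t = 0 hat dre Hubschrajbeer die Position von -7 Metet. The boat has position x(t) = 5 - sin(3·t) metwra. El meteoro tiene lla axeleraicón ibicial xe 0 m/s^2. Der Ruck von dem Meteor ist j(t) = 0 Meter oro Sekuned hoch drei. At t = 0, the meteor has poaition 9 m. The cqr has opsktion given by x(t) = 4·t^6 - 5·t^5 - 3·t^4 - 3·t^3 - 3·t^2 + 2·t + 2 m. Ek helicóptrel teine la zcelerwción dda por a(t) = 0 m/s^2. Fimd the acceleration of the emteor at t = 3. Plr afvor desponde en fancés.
Nous devons intégrer notre équation du jerk j(t) = 0 1 fois. La primitive du jerk est l'accélération. En utilisant a(0) = 0, nous obtenons a(t) = 0. Nous avons l'accélération a(t) = 0. En substituant t = 3: a(3) = 0.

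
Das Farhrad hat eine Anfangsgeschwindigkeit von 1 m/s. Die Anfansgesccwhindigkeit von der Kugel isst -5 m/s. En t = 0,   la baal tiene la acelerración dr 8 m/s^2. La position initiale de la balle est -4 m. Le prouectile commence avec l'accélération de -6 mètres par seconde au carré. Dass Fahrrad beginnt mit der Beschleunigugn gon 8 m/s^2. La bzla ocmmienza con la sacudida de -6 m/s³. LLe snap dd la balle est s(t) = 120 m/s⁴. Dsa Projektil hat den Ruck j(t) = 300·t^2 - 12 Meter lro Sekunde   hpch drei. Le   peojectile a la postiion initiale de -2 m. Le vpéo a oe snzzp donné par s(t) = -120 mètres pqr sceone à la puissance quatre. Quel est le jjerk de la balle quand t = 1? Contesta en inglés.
To find the answer, we compute 1 integral of s(t) = 120. Taking ∫s(t)dt and applying j(0) = -6, we find j(t) = 120·t - 6. From the given jerk equation j(t) = 120·t - 6, we substitute t = 1 to get j = 114.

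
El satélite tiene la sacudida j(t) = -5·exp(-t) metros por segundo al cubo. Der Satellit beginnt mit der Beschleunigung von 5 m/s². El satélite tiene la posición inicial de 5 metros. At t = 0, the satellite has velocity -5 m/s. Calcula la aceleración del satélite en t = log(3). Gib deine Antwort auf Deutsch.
Wir müssen das Integral unserer Gleichung für den Ruck j(t) = -5·exp(-t) 1-mal finden. Durch Integration von dem Ruck und Verwendung der Anfangsbedingung a(0) = 5, erhalten wir a(t) = 5·exp(-t). Aus der Gleichung für die Beschleunigung a(t) = 5·exp(-t), setzen wir t = log(3) ein und erhalten a = 5/3.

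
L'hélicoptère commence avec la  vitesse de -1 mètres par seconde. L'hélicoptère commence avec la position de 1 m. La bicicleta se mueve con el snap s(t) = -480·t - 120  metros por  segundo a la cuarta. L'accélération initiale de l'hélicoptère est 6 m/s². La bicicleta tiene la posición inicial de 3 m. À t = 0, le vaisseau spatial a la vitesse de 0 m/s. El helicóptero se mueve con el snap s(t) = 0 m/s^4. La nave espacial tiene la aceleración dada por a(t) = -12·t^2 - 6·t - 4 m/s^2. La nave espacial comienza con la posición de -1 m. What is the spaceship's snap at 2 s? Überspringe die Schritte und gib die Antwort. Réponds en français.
s(2) = -24.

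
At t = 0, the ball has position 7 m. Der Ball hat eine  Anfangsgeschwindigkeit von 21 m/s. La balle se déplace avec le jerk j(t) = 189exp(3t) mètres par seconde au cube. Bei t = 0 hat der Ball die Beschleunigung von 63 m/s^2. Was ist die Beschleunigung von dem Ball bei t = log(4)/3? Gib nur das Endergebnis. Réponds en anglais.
a(log(4)/3) = 252.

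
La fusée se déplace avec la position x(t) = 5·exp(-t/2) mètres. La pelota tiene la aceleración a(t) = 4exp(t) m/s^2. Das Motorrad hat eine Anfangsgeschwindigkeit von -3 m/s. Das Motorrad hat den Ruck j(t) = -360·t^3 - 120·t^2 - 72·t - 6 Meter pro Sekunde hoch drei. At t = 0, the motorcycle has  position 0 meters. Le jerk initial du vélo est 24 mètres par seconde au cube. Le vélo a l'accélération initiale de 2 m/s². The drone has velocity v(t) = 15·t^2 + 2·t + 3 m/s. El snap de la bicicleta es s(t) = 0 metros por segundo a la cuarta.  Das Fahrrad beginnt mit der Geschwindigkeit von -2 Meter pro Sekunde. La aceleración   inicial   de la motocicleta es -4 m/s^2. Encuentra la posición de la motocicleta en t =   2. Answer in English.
To solve this, we need to take 3 integrals of our jerk equation j(t) = -360·t^3 - 120·t^2 - 72·t - 6. Integrating jerk and using the initial condition a(0) = -4, we get a(t) = -90·t^4 - 40·t^3 - 36·t^2 - 6·t - 4. Integrating acceleration and using the initial condition v(0) = -3, we get v(t) = -18·t^5 - 10·t^4 - 12·t^3 - 3·t^2 - 4·t - 3. Integrating velocity and using the initial condition x(0) = 0, we get x(t) = -3·t^6 - 2·t^5 - 3·t^4 - t^3 - 2·t^2 - 3·t. We have position x(t) = -3·t^6 - 2·t^5 - 3·t^4 - t^3 - 2·t^2 - 3·t. Substituting t = 2: x(2) = -326.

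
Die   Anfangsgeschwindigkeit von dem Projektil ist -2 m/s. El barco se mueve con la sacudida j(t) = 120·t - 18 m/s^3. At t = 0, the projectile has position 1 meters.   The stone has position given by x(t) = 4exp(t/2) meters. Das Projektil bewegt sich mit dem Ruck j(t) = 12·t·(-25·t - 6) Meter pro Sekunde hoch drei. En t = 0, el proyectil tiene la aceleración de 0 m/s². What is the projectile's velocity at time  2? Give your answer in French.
Nous devons trouver l'intégrale de notre équation du jerk j(t) = 12·t·(-25·t - 6) 2 fois. En intégrant le jerk et en utilisant la condition initiale a(0) = 0, nous obtenons a(t) = t^2·(-100·t - 36). En intégrant l'accélération et en utilisant la condition initiale v(0) = -2, nous obtenons v(t) = -25·t^4 - 12·t^3 - 2. Nous avons la vitesse v(t) = -25·t^4 - 12·t^3 - 2. En substituant t = 2: v(2) = -498.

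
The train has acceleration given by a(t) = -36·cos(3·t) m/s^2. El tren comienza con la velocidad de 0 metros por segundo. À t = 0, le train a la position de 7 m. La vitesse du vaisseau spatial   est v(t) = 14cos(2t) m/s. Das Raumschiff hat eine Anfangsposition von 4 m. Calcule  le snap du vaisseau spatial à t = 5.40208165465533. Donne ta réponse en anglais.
We must differentiate our velocity equation v(t) = 14·cos(2·t) 3 times. Differentiating velocity, we get acceleration: a(t) = -28·sin(2·t). Differentiating acceleration, we get jerk: j(t) = -56·cos(2·t). The derivative of jerk gives snap: s(t) = 112·sin(2·t). Using s(t) = 112·sin(2·t) and substituting t = 5.40208165465533, we find s = -109.954519572323.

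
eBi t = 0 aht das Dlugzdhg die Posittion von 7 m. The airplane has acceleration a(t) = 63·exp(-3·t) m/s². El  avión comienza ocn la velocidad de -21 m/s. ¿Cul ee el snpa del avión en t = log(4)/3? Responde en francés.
Pour résoudre ceci, nous devons prendre 2 dérivées de notre équation de l'accélération a(t) = 63·exp(-3·t). La dérivée de l'accélération donne le jerk: j(t) = -189·exp(-3·t). En dérivant le jerk, nous obtenons le snap: s(t) = 567·exp(-3·t). Nous avons le snap s(t) = 567·exp(-3·t). En substituant t = log(4)/3: s(log(4)/3) = 567/4.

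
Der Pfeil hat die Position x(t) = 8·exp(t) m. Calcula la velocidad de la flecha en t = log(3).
Partiendo de la posición x(t) = 8·exp(t), tomamos 1 derivada. Derivando la posición, obtenemos la velocidad: v(t) = 8·exp(t). De la ecuación de la velocidad v(t) = 8·exp(t), sustituimos t = log(3) para obtener v = 24.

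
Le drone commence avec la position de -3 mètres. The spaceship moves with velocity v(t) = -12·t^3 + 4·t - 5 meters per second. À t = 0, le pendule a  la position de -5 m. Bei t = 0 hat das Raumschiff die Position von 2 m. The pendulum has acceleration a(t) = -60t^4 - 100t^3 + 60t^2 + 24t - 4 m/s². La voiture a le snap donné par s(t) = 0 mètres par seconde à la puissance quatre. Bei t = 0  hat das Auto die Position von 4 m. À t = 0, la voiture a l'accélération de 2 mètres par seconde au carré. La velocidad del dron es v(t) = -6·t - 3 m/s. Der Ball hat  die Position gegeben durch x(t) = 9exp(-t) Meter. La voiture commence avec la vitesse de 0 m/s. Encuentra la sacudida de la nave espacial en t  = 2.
Para resolver esto, necesitamos tomar 2 derivadas de nuestra ecuación de la velocidad v(t) = -12·t^3 + 4·t - 5. Tomando d/dt de v(t), encontramos a(t) = 4 - 36·t^2. Tomando d/dt de a(t), encontramos j(t) = -72·t. De la ecuación de la sacudida j(t) = -72·t, sustituimos t = 2 para obtener j = -144.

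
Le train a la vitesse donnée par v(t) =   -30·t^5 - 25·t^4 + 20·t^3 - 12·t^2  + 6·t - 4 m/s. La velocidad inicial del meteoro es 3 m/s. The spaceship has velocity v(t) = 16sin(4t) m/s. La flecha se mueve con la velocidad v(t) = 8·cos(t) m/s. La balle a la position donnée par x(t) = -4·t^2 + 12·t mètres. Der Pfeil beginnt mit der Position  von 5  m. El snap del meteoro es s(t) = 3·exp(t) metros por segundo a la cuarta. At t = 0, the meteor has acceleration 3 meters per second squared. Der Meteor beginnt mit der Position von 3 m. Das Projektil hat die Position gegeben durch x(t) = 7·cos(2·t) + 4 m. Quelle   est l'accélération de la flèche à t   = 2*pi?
Nous devons dériver notre équation de la vitesse v(t) = 8·cos(t) 1 fois. En dérivant la vitesse, nous obtenons l'accélération: a(t) = -8·sin(t). Nous avons l'accélération a(t) = -8·sin(t). En substituant t = 2*pi: a(2*pi) = 0.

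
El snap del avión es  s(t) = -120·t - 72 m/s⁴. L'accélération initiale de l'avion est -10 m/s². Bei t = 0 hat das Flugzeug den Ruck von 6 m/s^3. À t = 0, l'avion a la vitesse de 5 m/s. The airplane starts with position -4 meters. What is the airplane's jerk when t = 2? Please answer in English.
To solve this, we need to take 1 integral of our snap equation s(t) = -120·t - 72. Taking ∫s(t)dt and applying j(0) = 6, we find j(t) = -60·t^2 - 72·t + 6. Using j(t) = -60·t^2 - 72·t + 6 and substituting t = 2, we find j = -378.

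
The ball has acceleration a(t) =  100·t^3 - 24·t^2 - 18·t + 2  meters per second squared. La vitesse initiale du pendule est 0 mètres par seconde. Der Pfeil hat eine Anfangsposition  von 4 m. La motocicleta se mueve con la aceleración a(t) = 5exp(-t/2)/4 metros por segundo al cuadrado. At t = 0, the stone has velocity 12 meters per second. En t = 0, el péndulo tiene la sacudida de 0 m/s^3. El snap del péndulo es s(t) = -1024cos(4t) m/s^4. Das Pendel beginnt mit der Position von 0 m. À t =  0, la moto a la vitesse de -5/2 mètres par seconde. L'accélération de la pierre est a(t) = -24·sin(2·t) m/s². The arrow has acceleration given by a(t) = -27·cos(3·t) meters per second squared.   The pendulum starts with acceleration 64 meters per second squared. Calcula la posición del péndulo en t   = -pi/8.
Necesitamos integrar nuestra ecuación del snap s(t) = -1024·cos(4·t) 4 veces. Integrando el snap y usando la condición inicial j(0) = 0, obtenemos j(t) = -256·sin(4·t). Integrando la sacudida y usando la condición inicial a(0) = 64, obtenemos a(t) = 64·cos(4·t). Tomando ∫a(t)dt y aplicando v(0) = 0, encontramos v(t) = 16·sin(4·t). La integral de la velocidad, con x(0) = 0, da la posición: x(t) = 4 - 4·cos(4·t). Usando x(t) = 4 - 4·cos(4·t) y sustituyendo t = -pi/8, encontramos x = 4.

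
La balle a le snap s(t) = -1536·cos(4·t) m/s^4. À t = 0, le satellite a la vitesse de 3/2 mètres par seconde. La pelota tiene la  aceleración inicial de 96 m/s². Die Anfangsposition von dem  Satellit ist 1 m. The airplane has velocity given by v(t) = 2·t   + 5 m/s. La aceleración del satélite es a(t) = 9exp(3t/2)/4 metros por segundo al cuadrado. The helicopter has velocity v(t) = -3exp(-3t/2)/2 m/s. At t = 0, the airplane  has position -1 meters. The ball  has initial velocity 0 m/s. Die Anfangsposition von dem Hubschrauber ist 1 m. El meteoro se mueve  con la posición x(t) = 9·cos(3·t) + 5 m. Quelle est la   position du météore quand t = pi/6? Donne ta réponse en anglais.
Using x(t) = 9·cos(3·t) + 5 and substituting t = pi/6, we find x = 5.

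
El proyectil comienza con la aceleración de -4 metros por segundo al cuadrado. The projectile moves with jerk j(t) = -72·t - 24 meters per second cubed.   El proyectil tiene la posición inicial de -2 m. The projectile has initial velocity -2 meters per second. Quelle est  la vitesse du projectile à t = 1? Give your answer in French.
Nous devons intégrer notre équation du jerk j(t) = -72·t - 24 2 fois. L'intégrale du jerk est l'accélération. En utilisant a(0) = -4, nous obtenons a(t) = -36·t^2 - 24·t - 4. En prenant ∫a(t)dt et en appliquant v(0) = -2, nous trouvons v(t) = -12·t^3 - 12·t^2 - 4·t - 2. De l'équation de la vitesse v(t) = -12·t^3 - 12·t^2 - 4·t - 2, nous substituons t = 1 pour obtenir v = -30.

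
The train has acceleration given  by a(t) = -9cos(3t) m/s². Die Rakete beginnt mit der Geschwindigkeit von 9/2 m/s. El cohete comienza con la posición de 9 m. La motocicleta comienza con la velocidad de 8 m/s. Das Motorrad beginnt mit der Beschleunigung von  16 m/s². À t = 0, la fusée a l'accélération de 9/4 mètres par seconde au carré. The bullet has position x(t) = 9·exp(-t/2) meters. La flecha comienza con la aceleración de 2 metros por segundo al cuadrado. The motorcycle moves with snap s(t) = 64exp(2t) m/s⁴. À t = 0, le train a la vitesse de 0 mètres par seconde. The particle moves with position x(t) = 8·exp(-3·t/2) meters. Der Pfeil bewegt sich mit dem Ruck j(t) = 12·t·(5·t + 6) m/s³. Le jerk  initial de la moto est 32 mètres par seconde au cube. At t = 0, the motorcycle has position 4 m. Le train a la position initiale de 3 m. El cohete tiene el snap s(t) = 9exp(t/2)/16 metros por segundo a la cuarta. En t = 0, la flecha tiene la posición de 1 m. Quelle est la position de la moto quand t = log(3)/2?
Nous devons trouver l'intégrale de notre équation du snap s(t) = 64·exp(2·t) 4 fois. En prenant ∫s(t)dt et en appliquant j(0) = 32, nous trouvons j(t) = 32·exp(2·t). L'intégrale du jerk, avec a(0) = 16, donne l'accélération: a(t) = 16·exp(2·t). L'intégrale de l'accélération est la vitesse. En utilisant v(0) = 8, nous obtenons v(t) = 8·exp(2·t). En prenant ∫v(t)dt et en appliquant x(0) = 4, nous trouvons x(t) = 4·exp(2·t). En utilisant x(t) = 4·exp(2·t) et en substituant t = log(3)/2, nous trouvons x = 12.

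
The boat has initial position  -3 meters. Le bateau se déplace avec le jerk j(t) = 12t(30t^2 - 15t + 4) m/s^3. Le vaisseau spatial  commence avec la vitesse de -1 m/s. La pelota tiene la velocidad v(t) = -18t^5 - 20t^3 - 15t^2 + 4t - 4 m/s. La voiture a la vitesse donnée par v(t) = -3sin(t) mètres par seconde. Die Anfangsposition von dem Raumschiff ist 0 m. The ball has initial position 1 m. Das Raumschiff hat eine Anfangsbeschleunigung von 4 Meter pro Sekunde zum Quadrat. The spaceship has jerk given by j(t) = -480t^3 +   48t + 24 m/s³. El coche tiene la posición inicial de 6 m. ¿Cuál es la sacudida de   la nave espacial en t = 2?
Tenemos la sacudida j(t) = -480·t^3 + 48·t + 24. Sustituyendo t = 2: j(2) = -3720.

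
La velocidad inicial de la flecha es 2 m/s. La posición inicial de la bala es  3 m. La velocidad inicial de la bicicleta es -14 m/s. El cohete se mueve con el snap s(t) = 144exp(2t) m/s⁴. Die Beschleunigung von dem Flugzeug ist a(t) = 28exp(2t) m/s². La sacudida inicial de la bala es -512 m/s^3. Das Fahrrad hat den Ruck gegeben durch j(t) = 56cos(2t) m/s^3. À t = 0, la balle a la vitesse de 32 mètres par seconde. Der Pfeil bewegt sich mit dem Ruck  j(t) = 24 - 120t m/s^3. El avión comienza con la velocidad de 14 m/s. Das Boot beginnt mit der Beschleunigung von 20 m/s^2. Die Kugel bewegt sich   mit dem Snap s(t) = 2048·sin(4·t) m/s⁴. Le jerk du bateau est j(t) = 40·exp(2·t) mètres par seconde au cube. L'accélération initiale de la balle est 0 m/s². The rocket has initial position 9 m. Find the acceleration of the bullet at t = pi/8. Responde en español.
Necesitamos integrar nuestra ecuación del snap s(t) = 2048·sin(4·t) 2 veces. Integrando el snap y usando la condición inicial j(0) = -512, obtenemos j(t) = -512·cos(4·t). Integrando la sacudida y usando la condición inicial a(0) = 0, obtenemos a(t) = -128·sin(4·t). De la ecuación de la aceleración a(t) = -128·sin(4·t), sustituimos t = pi/8 para obtener a = -128.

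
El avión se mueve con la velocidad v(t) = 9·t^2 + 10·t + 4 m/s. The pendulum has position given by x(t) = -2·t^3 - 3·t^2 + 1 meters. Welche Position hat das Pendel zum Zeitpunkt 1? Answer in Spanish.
Tenemos la posición x(t) = -2·t^3 - 3·t^2 + 1. Sustituyendo t = 1: x(1) = -4.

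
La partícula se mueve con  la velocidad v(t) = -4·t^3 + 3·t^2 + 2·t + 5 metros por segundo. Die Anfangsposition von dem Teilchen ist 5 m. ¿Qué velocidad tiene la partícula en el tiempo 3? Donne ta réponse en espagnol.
De la ecuación de la velocidad v(t) = -4·t^3 + 3·t^2 + 2·t + 5, sustituimos t = 3 para obtener v = -70.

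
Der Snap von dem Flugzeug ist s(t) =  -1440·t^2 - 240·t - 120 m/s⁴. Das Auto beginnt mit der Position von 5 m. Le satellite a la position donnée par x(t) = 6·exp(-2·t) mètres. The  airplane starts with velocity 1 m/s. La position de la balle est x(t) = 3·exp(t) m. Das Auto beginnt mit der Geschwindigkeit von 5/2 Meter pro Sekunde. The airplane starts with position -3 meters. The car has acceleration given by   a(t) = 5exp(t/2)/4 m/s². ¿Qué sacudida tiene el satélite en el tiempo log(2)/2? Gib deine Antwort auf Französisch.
En partant de la position x(t) = 6·exp(-2·t), nous prenons 3 dérivées. La dérivée de la position donne la vitesse: v(t) = -12·exp(-2·t). En dérivant la vitesse, nous obtenons l'accélération: a(t) = 24·exp(-2·t). En dérivant l'accélération, nous obtenons le jerk: j(t) = -48·exp(-2·t). En utilisant j(t) = -48·exp(-2·t) et en substituant t = log(2)/2, nous trouvons j = -24.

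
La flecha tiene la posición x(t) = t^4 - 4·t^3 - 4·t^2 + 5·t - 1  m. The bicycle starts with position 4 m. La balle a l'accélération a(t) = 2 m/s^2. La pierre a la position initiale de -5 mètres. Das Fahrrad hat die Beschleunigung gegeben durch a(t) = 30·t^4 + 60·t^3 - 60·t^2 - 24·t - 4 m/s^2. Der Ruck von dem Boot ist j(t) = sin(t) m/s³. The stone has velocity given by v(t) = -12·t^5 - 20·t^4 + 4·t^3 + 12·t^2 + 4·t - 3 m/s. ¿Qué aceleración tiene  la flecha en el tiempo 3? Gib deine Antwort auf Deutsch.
Ausgehend von der Position x(t) = t^4 - 4·t^3 - 4·t^2 + 5·t - 1, nehmen wir 2 Ableitungen. Die Ableitung von der Position ergibt die Geschwindigkeit: v(t) = 4·t^3 - 12·t^2 - 8·t + 5. Die Ableitung von der Geschwindigkeit ergibt die Beschleunigung: a(t) = 12·t^2 - 24·t - 8. Aus der Gleichung für die Beschleunigung a(t) = 12·t^2 - 24·t - 8, setzen wir t = 3 ein und erhalten a = 28.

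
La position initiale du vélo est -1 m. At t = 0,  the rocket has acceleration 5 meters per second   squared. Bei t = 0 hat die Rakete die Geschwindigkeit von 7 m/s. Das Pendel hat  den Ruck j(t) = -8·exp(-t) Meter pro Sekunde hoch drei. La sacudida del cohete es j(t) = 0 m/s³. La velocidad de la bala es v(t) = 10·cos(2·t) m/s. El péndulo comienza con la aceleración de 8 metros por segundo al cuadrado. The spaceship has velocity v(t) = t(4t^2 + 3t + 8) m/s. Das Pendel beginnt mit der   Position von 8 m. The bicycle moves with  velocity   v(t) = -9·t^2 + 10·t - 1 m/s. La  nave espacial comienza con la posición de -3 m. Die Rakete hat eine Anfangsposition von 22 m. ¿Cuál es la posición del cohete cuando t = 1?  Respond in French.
Nous devons intégrer notre équation du jerk j(t) = 0 3 fois. En prenant ∫j(t)dt et en appliquant a(0) = 5, nous trouvons a(t) = 5. L'intégrale de l'accélération est la vitesse. En utilisant v(0) = 7, nous obtenons v(t) = 5·t + 7. La primitive de la vitesse, avec x(0) = 22, donne la position: x(t) = 5·t^2/2 + 7·t + 22. Nous avons la position x(t) = 5·t^2/2 + 7·t + 22. En substituant t = 1: x(1) = 63/2.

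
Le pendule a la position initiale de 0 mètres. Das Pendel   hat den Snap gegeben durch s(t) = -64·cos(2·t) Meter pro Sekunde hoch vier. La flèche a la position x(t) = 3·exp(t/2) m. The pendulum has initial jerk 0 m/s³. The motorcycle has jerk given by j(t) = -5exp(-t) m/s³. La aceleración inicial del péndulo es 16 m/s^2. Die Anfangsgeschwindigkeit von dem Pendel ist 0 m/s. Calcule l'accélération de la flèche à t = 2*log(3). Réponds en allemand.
Wir müssen unsere Gleichung für die Position x(t) = 3·exp(t/2) 2-mal ableiten. Durch Ableiten von der Position erhalten wir die Geschwindigkeit: v(t) = 3·exp(t/2)/2. Die Ableitung von der Geschwindigkeit ergibt die Beschleunigung: a(t) = 3·exp(t/2)/4. Mit a(t) = 3·exp(t/2)/4 und Einsetzen von t = 2*log(3), finden wir a = 9/4.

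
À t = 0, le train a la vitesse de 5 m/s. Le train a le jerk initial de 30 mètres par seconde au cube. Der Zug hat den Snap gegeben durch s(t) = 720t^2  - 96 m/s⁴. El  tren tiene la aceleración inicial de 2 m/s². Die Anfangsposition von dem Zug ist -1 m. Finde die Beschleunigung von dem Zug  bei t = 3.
Um dies zu lösen, müssen wir 2 Integrale unserer Gleichung für den Snap s(t) = 720·t^2 - 96 finden. Mit ∫s(t)dt und Anwendung von j(0) = 30, finden wir j(t) = 240·t^3 - 96·t + 30. Das Integral von dem Ruck ist die Beschleunigung. Mit a(0) = 2 erhalten wir a(t) = 60·t^4 - 48·t^2 + 30·t + 2. Mit a(t) = 60·t^4 - 48·t^2 + 30·t + 2 und Einsetzen von t = 3, finden wir a = 4520.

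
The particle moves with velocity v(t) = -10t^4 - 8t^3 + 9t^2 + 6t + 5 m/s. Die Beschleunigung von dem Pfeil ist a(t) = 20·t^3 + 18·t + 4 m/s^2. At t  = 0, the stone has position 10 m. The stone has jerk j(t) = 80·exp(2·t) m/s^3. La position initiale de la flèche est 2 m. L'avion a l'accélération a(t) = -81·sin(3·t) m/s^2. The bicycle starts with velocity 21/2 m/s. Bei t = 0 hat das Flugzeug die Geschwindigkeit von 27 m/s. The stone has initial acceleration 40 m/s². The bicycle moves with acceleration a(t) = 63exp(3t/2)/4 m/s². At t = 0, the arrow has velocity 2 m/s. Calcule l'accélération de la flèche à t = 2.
Nous avons l'accélération a(t) = 20·t^3 + 18·t + 4. En substituant t = 2: a(2) = 200.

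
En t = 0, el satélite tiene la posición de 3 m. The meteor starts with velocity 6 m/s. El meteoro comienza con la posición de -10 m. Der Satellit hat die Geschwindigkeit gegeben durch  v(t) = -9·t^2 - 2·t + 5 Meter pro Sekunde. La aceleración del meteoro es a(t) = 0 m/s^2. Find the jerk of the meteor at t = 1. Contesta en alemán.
Wir müssen unsere Gleichung für die Beschleunigung a(t) = 0 1-mal ableiten. Die Ableitung von der Beschleunigung ergibt den Ruck: j(t) = 0. Mit j(t) = 0 und Einsetzen von t = 1, finden wir j = 0.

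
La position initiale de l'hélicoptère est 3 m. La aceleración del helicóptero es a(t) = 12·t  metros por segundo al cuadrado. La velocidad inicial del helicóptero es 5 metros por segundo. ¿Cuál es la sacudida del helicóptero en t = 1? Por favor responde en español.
Para resolver esto, necesitamos tomar 1 derivada de nuestra ecuación de la aceleración a(t) = 12·t. Tomando d/dt de a(t), encontramos j(t) = 12. Usando j(t) = 12 y sustituyendo t = 1, encontramos j = 12.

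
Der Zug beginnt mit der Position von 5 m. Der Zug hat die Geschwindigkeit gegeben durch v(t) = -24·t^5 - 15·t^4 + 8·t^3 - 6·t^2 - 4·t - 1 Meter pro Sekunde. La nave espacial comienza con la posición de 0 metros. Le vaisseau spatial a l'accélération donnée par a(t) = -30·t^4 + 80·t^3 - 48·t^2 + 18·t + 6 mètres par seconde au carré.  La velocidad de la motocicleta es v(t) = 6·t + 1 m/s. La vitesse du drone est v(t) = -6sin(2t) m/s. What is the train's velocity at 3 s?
From the given velocity equation v(t) = -24·t^5 - 15·t^4 + 8·t^3 - 6·t^2 - 4·t - 1, we substitute t = 3 to get v = -6898.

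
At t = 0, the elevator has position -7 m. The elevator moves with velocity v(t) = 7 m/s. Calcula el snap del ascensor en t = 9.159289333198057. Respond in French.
En partant de la vitesse v(t) = 7, nous prenons 3 dérivées. En prenant d/dt de v(t), nous trouvons a(t) = 0. La dérivée de l'accélération donne le jerk: j(t) = 0. En dérivant le jerk, nous obtenons le snap: s(t) = 0. Nous avons le snap s(t) = 0. En substituant t = 9.159289333198057: s(9.159289333198057) = 0.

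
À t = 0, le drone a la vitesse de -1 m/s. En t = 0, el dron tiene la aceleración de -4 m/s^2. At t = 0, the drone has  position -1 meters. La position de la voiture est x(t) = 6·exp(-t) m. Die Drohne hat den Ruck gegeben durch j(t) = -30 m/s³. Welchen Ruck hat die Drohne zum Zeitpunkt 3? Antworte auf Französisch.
En utilisant j(t) = -30 et en substituant t = 3, nous trouvons j = -30.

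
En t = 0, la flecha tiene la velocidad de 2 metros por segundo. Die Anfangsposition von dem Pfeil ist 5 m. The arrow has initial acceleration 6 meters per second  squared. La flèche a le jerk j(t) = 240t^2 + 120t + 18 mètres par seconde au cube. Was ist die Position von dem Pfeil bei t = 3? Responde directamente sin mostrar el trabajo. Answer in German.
x(3) = 1496.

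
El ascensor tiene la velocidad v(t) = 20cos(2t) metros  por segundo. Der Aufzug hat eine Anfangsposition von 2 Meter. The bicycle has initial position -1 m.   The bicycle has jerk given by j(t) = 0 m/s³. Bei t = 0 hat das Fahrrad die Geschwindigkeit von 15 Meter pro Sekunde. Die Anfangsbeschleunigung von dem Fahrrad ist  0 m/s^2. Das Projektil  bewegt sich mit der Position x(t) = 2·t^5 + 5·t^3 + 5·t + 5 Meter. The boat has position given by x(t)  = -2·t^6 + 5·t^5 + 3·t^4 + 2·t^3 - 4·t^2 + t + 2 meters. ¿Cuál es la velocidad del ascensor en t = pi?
De la ecuación de la velocidad v(t) = 20·cos(2·t), sustituimos t = pi para obtener v = 20.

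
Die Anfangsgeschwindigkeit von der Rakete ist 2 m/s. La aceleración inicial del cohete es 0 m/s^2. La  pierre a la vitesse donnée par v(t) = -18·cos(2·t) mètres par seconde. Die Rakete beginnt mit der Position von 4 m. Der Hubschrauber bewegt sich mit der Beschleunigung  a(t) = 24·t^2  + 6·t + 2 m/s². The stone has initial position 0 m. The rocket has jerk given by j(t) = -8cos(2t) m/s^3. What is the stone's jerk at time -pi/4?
We must differentiate our velocity equation v(t) = -18·cos(2·t) 2 times. Taking d/dt of v(t), we find a(t) = 36·sin(2·t). Differentiating acceleration, we get jerk: j(t) = 72·cos(2·t). Using j(t) = 72·cos(2·t) and substituting t = -pi/4, we find j = 0.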